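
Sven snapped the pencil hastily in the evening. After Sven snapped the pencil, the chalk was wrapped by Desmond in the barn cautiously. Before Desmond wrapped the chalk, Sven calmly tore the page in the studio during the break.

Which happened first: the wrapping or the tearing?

the tearing

The connectives place the tearing before the wrapping.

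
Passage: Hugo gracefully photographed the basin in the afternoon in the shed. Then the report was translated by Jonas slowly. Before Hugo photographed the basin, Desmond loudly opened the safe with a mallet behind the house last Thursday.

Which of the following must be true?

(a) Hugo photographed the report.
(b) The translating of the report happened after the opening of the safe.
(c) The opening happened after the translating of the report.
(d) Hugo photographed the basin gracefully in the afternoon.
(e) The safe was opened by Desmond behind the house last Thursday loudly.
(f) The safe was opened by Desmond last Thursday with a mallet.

(a) Not entailed — Hugo photographed the basin, not the report; the report belongs to the translating event.
(b) Entailed — the narrative places the opening before the translating.
(c) Not entailed — the narrative places the opening before the translating, not after.
(d) Entailed — this follows by dropping conjuncts from the photographing event's description.
(e) Entailed — this follows by dropping conjuncts from the opening event's description.
(f) Entailed — this follows by dropping conjuncts from the opening event's description.

(b), (d), (e), (f)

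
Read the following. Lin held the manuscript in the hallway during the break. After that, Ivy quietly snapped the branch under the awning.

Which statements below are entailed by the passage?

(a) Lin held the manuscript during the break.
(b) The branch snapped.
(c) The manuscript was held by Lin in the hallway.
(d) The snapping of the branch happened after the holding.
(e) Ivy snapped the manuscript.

(a), (b), (c), (d)

(a) Entailed — this follows by dropping conjuncts from the holding event's description.
(b) Entailed — 'Ivy snapped the branch' is causative; it entails the inchoative 'the branch snapped'.
(c) Entailed — dropping 'during the break' leaves a sub-description the original still satisfies.
(d) Entailed — the narrative places the holding before the snapping.
(e) Not entailed — Ivy snapped the branch, not the manuscript; the manuscript belongs to the holding event.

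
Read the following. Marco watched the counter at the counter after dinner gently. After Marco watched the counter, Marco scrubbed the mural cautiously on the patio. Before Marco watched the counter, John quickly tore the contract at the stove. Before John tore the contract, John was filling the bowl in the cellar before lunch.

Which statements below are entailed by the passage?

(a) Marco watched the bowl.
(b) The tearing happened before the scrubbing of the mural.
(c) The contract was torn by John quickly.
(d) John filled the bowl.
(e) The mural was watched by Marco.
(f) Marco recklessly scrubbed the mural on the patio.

(a) Not entailed — Marco watched the counter, not the bowl; the bowl belongs to the filling event.
(b) Entailed — the narrative places the tearing before the scrubbing.
(c) Entailed — the original entails any weakening of itself; this just drops 'at the stove'.
(d) Not entailed — 'was filling' is progressive on an accomplishment; it does not entail the completed 'filled'.
(e) Not entailed — Marco watched the counter, not the mural; the mural belongs to the scrubbing event.
(f) Not entailed — 'recklessly' adds a manner not in (and inconsistent with) the original.

(b), (c)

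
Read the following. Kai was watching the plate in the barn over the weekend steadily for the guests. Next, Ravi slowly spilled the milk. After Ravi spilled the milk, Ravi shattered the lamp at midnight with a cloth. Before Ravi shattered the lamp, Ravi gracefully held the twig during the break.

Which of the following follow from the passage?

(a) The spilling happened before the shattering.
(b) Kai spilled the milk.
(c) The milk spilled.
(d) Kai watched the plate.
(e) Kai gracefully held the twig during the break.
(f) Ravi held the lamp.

(a) Entailed — the narrative places the spilling before the shattering.
(b) Not entailed — the passage has Ravi spilling the milk, not Kai.
(c) Entailed — 'Ravi spilled the milk' is causative; it entails the inchoative 'the milk spilled'.
(d) Entailed — 'watch' is an activity; 'was watching' entails that some watching happened, so 'watched' holds.
(e) Not entailed — the passage has Ravi holding the twig, not Kai.
(f) Not entailed — Ravi held the twig, not the lamp; the lamp belongs to the shattering event.

(a), (c), (d)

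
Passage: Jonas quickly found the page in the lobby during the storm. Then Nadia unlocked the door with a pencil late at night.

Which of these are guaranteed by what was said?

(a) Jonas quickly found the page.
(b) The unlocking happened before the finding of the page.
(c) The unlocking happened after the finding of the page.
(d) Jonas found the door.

(a), (c)

(a) Entailed — this follows by dropping conjuncts from the finding event's description.
(b) Not entailed — the narrative places the finding before the unlocking, not after.
(c) Entailed — the narrative places the finding before the unlocking.
(d) Not entailed — Jonas found the page, not the door; the door belongs to the unlocking event.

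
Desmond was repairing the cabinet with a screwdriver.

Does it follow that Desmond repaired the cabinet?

'was repairing' is progressive; for an accomplishment like 'repair the cabinet', it doesn't entail completion.

no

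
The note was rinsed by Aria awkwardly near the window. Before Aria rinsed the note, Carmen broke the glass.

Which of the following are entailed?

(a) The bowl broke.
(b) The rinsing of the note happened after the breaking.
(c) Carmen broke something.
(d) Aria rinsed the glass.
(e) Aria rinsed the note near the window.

(b), (c), (e)

(a) Not entailed — the glass is what broke, not the bowl.
(b) Entailed — the narrative places the breaking before the rinsing.
(c) Entailed — the original entails any weakening of itself; this just generalizes the patient.
(d) Not entailed — Aria rinsed the note, not the glass; the glass belongs to the breaking event.
(e) Entailed — every conjunct here is already in the original rinsing event.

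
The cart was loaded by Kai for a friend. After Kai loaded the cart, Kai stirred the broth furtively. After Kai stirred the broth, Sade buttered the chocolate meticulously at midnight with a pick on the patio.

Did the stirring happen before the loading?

The narrative orders the loading before the stirring.

no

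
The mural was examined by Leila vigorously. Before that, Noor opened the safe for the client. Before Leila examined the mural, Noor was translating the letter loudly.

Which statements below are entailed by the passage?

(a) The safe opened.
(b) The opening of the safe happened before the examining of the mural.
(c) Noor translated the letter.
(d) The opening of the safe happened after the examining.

(a), (b)

(a) Entailed — 'Noor opened the safe' is causative; it entails the inchoative 'the safe opened'.
(b) Entailed — the narrative places the opening before the examining.
(c) Not entailed — 'was translating' is progressive on an accomplishment; it does not entail the completed 'translated'.
(d) Not entailed — the narrative places the opening before the examining, not after.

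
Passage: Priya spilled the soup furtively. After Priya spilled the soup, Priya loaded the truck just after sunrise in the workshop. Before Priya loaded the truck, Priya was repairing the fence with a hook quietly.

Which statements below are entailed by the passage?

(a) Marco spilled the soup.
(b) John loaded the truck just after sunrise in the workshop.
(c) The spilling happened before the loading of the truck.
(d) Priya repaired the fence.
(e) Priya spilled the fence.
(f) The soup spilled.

(a) Not entailed — the passage has Priya spilling the soup, not Marco.
(b) Not entailed — the passage has Priya loading the truck, not John.
(c) Entailed — the narrative places the spilling before the loading.
(d) Not entailed — 'was repairing' is progressive on an accomplishment; it does not entail the completed 'repaired'.
(e) Not entailed — Priya spilled the soup, not the fence; the fence belongs to the repairing event.
(f) Entailed — 'Priya spilled the soup' is causative; it entails the inchoative 'the soup spilled'.

(c), (f)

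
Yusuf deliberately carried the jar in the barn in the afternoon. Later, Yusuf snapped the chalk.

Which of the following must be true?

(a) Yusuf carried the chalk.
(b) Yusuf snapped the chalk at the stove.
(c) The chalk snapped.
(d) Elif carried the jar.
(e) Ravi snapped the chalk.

(a) Not entailed — Yusuf carried the jar, not the chalk; the chalk belongs to the snapping event.
(b) Not entailed — 'at the stove' adds information not in the original event.
(c) Entailed — 'Yusuf snapped the chalk' is causative; it entails the inchoative 'the chalk snapped'.
(d) Not entailed — the passage has Yusuf carrying the jar, not Elif.
(e) Not entailed — the passage has Yusuf snapping the chalk, not Ravi.

(c)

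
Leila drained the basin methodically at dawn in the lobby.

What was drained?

the basin

'the basin' marks the patient of the draining event.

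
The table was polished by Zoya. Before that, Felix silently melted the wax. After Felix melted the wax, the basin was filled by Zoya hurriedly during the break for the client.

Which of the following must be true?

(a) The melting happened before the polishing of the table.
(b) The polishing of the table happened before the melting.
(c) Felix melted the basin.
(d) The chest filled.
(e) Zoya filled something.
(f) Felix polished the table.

(a) Entailed — the narrative places the melting before the polishing.
(b) Not entailed — the narrative places the melting before the polishing, not after.
(c) Not entailed — Felix melted the wax, not the basin; the basin belongs to the filling event.
(d) Not entailed — the basin is what filled, not the chest.
(e) Entailed — dropping 'for the client', 'hurriedly', 'during the break' and generalizing the patient leaves a sub-description the original still satisfies.
(f) Not entailed — the passage has Zoya polishing the table, not Felix.

(a), (e)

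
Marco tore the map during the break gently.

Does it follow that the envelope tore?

no

Nothing is said about any envelope; only the map is affected.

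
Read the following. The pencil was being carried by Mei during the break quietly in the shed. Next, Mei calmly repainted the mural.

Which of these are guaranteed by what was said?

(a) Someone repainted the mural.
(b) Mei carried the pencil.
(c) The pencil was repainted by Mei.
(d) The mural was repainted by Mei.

(a), (b), (d)

(a) Entailed — dropping 'calmly' and generalizing the agent leaves a sub-description the original still satisfies.
(b) Entailed — 'carry' is an activity; 'was carrying' entails that some carrying happened, so 'carried' holds.
(c) Not entailed — Mei repainted the mural, not the pencil; the pencil belongs to the carrying event.
(d) Entailed — every conjunct here is already in the original repainting event.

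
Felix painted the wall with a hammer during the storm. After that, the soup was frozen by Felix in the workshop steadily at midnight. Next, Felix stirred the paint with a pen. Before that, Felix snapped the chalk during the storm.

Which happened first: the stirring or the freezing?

the freezing

The connectives place the freezing before the stirring.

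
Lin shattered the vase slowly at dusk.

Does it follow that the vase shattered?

'Lin shattered the vase' is the causative; it entails the inchoative 'the vase shattered'.

yes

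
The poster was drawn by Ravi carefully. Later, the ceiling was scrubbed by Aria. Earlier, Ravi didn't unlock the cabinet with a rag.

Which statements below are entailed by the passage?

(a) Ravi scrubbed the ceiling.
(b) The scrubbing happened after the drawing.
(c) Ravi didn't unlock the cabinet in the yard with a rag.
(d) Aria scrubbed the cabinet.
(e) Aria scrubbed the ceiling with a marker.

(a) Not entailed — the passage has Aria scrubbing the ceiling, not Ravi.
(b) Entailed — the narrative places the drawing before the scrubbing.
(c) Entailed — under negation, adding a further restriction is entailed: if no such unlocking event occurred, none occurred in the yard either.
(d) Not entailed — Aria scrubbed the ceiling, not the cabinet; the cabinet belongs to the unlocking event.
(e) Not entailed — 'with a marker' adds information not in the original event.

(b), (c)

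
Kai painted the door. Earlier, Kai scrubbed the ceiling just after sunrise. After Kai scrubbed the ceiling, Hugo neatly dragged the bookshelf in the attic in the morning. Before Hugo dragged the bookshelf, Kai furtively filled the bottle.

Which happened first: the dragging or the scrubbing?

The connectives place the scrubbing before the dragging.

the scrubbing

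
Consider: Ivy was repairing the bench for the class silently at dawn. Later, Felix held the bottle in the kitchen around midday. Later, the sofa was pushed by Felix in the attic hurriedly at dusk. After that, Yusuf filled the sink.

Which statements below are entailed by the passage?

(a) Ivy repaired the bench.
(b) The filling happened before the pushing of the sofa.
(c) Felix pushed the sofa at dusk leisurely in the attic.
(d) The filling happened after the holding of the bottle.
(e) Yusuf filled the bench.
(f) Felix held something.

(d), (f)

(a) Not entailed — 'was repairing' is progressive on an accomplishment; it does not entail the completed 'repaired'.
(b) Not entailed — the narrative places the pushing before the filling, not after.
(c) Not entailed — 'leisurely' adds a manner not in (and inconsistent with) the original.
(d) Entailed — the narrative places the holding before the filling.
(e) Not entailed — Yusuf filled the sink, not the bench; the bench belongs to the repairing event.
(f) Entailed — the original entails any weakening of itself; this just drops 'in the kitchen', 'around midday' and generalizes the patient.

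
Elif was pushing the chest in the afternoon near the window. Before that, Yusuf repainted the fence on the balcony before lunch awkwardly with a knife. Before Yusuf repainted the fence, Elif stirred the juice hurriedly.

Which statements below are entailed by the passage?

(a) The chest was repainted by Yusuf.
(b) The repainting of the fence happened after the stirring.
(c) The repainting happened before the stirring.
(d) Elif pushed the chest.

(b), (d)

(a) Not entailed — Yusuf repainted the fence, not the chest; the chest belongs to the pushing event.
(b) Entailed — the narrative places the stirring before the repainting.
(c) Not entailed — the narrative places the stirring before the repainting, not after.
(d) Entailed — 'push' is an activity; 'was pushing' entails that some pushing happened, so 'pushed' holds.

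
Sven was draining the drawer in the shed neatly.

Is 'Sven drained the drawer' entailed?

'was draining' is progressive; for an accomplishment like 'drain the drawer', it doesn't entail completion.

no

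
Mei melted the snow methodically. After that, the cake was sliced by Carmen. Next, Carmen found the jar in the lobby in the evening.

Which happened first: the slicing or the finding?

The connectives place the slicing before the finding.

the slicing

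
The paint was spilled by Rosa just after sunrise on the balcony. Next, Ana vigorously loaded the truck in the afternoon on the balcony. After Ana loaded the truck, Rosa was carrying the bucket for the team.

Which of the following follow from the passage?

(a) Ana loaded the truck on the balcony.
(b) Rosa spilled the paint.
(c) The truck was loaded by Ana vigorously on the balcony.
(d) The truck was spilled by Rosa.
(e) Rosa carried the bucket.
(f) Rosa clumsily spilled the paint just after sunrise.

(a) Entailed — the original entails any weakening of itself; this just drops 'in the afternoon', 'vigorously'.
(b) Entailed — the original entails any weakening of itself; this just drops 'on the balcony', 'just after sunrise'.
(c) Entailed — the original entails any weakening of itself; this just drops 'in the afternoon'.
(d) Not entailed — Rosa spilled the paint, not the truck; the truck belongs to the loading event.
(e) Entailed — 'carry' is an activity; 'was carrying' entails that some carrying happened, so 'carried' holds.
(f) Not entailed — 'clumsily' adds information not in the original event.

(a), (b), (c), (e)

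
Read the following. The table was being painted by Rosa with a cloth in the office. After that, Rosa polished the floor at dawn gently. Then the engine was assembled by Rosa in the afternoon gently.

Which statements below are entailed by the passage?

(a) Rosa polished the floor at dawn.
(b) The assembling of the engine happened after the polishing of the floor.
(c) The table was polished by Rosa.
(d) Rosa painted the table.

(a), (b)

(a) Entailed — this follows by dropping conjuncts from the polishing event's description.
(b) Entailed — the narrative places the polishing before the assembling.
(c) Not entailed — Rosa polished the floor, not the table; the table belongs to the painting event.
(d) Not entailed — 'was painting' is progressive on an accomplishment; it does not entail the completed 'painted'.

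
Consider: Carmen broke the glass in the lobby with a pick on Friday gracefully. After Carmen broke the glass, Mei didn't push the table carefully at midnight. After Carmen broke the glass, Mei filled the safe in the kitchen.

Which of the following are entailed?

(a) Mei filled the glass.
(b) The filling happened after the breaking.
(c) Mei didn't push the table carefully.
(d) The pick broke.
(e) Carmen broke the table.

(a) Not entailed — Mei filled the safe, not the glass; the glass belongs to the breaking event.
(b) Entailed — the narrative places the breaking before the filling.
(c) Not entailed — dropping 'at midnight' under negation is not valid — the original leaves open that Mei pushed the table some other way.
(d) Not entailed — the glass is what broke, not the pick.
(e) Not entailed — Carmen broke the glass, not the table; the table belongs to the pushing event.

(b)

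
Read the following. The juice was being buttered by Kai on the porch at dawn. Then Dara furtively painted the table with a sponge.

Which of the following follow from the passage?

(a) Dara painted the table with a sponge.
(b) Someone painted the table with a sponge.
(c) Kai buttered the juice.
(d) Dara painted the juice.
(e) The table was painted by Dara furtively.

(a), (b), (e)

(a) Entailed — the original entails any weakening of itself; this just drops 'furtively'.
(b) Entailed — every conjunct here is already in the original painting event.
(c) Not entailed — 'was buttering' is progressive on an accomplishment; it does not entail the completed 'buttered'.
(d) Not entailed — Dara painted the table, not the juice; the juice belongs to the buttering event.
(e) Entailed — the original entails any weakening of itself; this just drops 'with a sponge'.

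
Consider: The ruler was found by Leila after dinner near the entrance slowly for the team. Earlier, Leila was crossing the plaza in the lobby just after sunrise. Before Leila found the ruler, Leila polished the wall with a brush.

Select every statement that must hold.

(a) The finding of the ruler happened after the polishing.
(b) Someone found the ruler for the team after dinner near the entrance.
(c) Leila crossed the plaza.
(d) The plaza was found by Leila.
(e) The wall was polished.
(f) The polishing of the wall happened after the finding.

(a) Entailed — the narrative places the polishing before the finding.
(b) Entailed — dropping 'slowly' and generalizing the agent leaves a sub-description the original still satisfies.
(c) Not entailed — 'was crossing' is progressive on an accomplishment; it does not entail the completed 'crossed'.
(d) Not entailed — Leila found the ruler, not the plaza; the plaza belongs to the crossing event.
(e) Entailed — every conjunct here is already in the original polishing event.
(f) Not entailed — the narrative places the polishing before the finding, not after.

(a), (b), (e)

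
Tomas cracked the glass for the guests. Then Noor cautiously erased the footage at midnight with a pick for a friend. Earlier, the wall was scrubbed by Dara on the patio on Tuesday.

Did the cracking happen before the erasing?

yes

The narrative orders the cracking before the erasing.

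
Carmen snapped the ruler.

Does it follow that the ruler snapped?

yes

'Carmen snapped the ruler' is the causative; it entails the inchoative 'the ruler snapped'.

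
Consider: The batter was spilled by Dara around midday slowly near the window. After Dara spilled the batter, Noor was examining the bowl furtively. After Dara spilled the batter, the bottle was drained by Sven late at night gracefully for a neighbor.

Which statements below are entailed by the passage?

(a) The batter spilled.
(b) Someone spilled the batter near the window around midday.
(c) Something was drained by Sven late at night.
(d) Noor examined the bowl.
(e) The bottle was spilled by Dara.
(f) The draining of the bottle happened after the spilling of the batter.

(a), (b), (c), (d), (f)

(a) Entailed — 'Dara spilled the batter' is causative; it entails the inchoative 'the batter spilled'.
(b) Entailed — every conjunct here is already in the original spilling event.
(c) Entailed — every conjunct here is already in the original draining event.
(d) Entailed — 'examine' is an activity; 'was examining' entails that some examining happened, so 'examined' holds.
(e) Not entailed — Dara spilled the batter, not the bottle; the bottle belongs to the draining event.
(f) Entailed — the narrative places the spilling before the draining.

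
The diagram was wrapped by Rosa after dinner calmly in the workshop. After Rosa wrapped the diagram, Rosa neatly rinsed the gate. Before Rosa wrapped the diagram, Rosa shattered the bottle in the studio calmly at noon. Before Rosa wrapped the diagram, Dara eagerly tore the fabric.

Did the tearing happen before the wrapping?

yes

The narrative orders the tearing before the wrapping.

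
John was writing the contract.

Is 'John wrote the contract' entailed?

'was writing' is progressive; for an accomplishment like 'write the contract', it doesn't entail completion.

no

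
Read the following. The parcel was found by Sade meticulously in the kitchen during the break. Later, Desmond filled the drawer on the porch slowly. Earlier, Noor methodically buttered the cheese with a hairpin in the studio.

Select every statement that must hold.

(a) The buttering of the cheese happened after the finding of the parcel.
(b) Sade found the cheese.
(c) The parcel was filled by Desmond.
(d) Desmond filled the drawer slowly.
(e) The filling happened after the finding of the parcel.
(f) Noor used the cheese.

(d), (e)

(a) Not entailed — the narrative doesn't order the finding relative to the buttering.
(b) Not entailed — Sade found the parcel, not the cheese; the cheese belongs to the buttering event.
(c) Not entailed — Desmond filled the drawer, not the parcel; the parcel belongs to the finding event.
(d) Entailed — this follows by dropping conjuncts from the filling event's description.
(e) Entailed — the narrative places the finding before the filling.
(f) Not entailed — the cheese is the patient, not an instrument — Noor used a hairpin.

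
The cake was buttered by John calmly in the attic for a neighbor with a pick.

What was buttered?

'the cake' marks the patient of the buttering event.

the cake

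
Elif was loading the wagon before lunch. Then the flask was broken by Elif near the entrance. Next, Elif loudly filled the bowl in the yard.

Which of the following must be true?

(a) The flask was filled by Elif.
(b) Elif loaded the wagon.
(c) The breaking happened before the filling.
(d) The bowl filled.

(a) Not entailed — Elif filled the bowl, not the flask; the flask belongs to the breaking event.
(b) Not entailed — 'was loading' is progressive on an accomplishment; it does not entail the completed 'loaded'.
(c) Entailed — the narrative places the breaking before the filling.
(d) Entailed — 'Elif filled the bowl' is causative; it entails the inchoative 'the bowl filled'.

(c), (d)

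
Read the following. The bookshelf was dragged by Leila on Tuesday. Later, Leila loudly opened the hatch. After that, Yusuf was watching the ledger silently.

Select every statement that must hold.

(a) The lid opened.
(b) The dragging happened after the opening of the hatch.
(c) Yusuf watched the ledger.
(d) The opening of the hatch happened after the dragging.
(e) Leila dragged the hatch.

(a) Not entailed — the hatch is what opened, not the lid.
(b) Not entailed — the narrative places the dragging before the opening, not after.
(c) Entailed — 'watch' is an activity; 'was watching' entails that some watching happened, so 'watched' holds.
(d) Entailed — the narrative places the dragging before the opening.
(e) Not entailed — Leila dragged the bookshelf, not the hatch; the hatch belongs to the opening event.

(c), (d)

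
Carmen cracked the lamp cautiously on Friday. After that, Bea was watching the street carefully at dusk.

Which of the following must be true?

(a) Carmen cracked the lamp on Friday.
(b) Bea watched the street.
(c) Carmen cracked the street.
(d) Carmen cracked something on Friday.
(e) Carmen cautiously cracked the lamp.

(a), (b), (d), (e)

(a) Entailed — every conjunct here is already in the original cracking event.
(b) Entailed — 'watch' is an activity; 'was watching' entails that some watching happened, so 'watched' holds.
(c) Not entailed — Carmen cracked the lamp, not the street; the street belongs to the watching event.
(d) Entailed — every conjunct here is already in the original cracking event.
(e) Entailed — the original entails any weakening of itself; this just drops 'on Friday'.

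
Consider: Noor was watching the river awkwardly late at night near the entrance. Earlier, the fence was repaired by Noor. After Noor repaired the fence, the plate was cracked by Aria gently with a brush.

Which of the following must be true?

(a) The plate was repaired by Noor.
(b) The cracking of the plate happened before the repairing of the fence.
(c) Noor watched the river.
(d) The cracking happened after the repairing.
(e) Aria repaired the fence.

(a) Not entailed — Noor repaired the fence, not the plate; the plate belongs to the cracking event.
(b) Not entailed — the narrative places the repairing before the cracking, not after.
(c) Entailed — 'watch' is an activity; 'was watching' entails that some watching happened, so 'watched' holds.
(d) Entailed — the narrative places the repairing before the cracking.
(e) Not entailed — the passage has Noor repairing the fence, not Aria.

(c), (d)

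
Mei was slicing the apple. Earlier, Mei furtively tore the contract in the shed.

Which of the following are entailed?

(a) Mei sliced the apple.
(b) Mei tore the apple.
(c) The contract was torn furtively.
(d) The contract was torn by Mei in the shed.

(a) Not entailed — 'was slicing' is progressive on an accomplishment; it does not entail the completed 'sliced'.
(b) Not entailed — Mei tore the contract, not the apple; the apple belongs to the slicing event.
(c) Entailed — dropping 'in the shed' and generalizing the agent leaves a sub-description the original still satisfies.
(d) Entailed — the original entails any weakening of itself; this just drops 'furtively'.

(c), (d)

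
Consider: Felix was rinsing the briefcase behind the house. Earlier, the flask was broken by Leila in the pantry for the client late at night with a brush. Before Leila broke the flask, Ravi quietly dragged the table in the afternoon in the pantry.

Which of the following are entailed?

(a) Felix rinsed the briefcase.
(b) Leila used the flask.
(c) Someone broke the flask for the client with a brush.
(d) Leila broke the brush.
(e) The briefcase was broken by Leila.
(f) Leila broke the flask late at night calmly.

(a), (c)

(a) Entailed — 'rinse' is an activity; 'was rinsing' entails that some rinsing happened, so 'rinsed' holds.
(b) Not entailed — the flask is the patient, not an instrument — Leila used a brush.
(c) Entailed — every conjunct here is already in the original breaking event.
(d) Not entailed — the brush is the instrument, not what was broken.
(e) Not entailed — Leila broke the flask, not the briefcase; the briefcase belongs to the rinsing event.
(f) Not entailed — 'calmly' adds information not in the original event.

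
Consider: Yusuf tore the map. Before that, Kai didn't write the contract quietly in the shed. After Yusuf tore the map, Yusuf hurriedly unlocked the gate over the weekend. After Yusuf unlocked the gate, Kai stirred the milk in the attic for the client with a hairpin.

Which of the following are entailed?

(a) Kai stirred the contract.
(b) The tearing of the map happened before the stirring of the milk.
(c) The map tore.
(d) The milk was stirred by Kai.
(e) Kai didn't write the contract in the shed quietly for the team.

(a) Not entailed — Kai stirred the milk, not the contract; the contract belongs to the writing event.
(b) Entailed — the narrative places the tearing before the stirring.
(c) Entailed — 'Yusuf tore the map' is causative; it entails the inchoative 'the map tore'.
(d) Entailed — the original entails any weakening of itself; this just drops 'in the attic', 'for the client', 'with a hairpin'.
(e) Entailed — under negation, adding a further restriction is entailed: if no such writing event occurred, none occurred for the team either.

(b), (c), (d), (e)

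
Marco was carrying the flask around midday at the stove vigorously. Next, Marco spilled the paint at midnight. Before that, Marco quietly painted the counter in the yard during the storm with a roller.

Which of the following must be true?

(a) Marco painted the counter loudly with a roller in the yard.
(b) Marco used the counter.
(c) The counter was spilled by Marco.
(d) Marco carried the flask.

(a) Not entailed — 'loudly' adds a manner not in (and inconsistent with) the original.
(b) Not entailed — the counter is the patient, not an instrument — Marco used a roller.
(c) Not entailed — Marco spilled the paint, not the counter; the counter belongs to the painting event.
(d) Entailed — 'carry' is an activity; 'was carrying' entails that some carrying happened, so 'carried' holds.

(d)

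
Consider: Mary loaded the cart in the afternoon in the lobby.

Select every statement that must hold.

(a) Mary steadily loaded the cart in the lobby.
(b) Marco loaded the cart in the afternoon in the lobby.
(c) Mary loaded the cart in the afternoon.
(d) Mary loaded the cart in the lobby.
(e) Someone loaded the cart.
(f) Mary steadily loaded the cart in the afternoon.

(a) Not entailed — 'steadily' adds information not in the original event.
(b) Not entailed — the passage has Mary loading the cart, not Marco.
(c) Entailed — every conjunct here is already in the original loading event.
(d) Entailed — the original entails any weakening of itself; this just drops 'in the afternoon'.
(e) Entailed — every conjunct here is already in the original loading event.
(f) Not entailed — 'steadily' adds information not in the original event.

(c), (d), (e)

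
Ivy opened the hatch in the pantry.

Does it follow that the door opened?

Nothing is said about any door; only the hatch is affected.

no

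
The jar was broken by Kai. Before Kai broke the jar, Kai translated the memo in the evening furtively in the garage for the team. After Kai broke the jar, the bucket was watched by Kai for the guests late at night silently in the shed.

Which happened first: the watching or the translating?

The connectives place the translating before the watching.

the translating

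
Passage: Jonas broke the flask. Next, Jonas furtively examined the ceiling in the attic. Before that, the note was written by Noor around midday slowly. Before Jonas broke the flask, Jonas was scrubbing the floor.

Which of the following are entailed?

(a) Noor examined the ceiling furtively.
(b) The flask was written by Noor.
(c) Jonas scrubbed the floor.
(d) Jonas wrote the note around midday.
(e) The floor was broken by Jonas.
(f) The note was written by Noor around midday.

(c), (f)

(a) Not entailed — the passage has Jonas examining the ceiling, not Noor.
(b) Not entailed — Noor wrote the note, not the flask; the flask belongs to the breaking event.
(c) Entailed — 'scrub' is an activity; 'was scrubbing' entails that some scrubbing happened, so 'scrubbed' holds.
(d) Not entailed — the passage has Noor writing the note, not Jonas.
(e) Not entailed — Jonas broke the flask, not the floor; the floor belongs to the scrubbing event.
(f) Entailed — dropping 'slowly' leaves a sub-description the original still satisfies.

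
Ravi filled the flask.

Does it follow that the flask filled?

'Ravi filled the flask' is the causative; it entails the inchoative 'the flask filled'.

yes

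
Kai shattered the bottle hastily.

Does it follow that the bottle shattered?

'Kai shattered the bottle' is the causative; it entails the inchoative 'the bottle shattered'.

yes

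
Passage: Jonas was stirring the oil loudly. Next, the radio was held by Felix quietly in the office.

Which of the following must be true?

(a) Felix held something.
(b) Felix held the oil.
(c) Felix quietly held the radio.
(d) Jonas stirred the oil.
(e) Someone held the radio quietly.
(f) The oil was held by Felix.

(a), (c), (d), (e)

(a) Entailed — the original entails any weakening of itself; this just drops 'in the office', 'quietly' and generalizes the patient.
(b) Not entailed — Felix held the radio, not the oil; the oil belongs to the stirring event.
(c) Entailed — dropping 'in the office' leaves a sub-description the original still satisfies.
(d) Entailed — 'stir' is an activity; 'was stirring' entails that some stirring happened, so 'stirred' holds.
(e) Entailed — the original entails any weakening of itself; this just drops 'in the office' and generalizes the agent.
(f) Not entailed — Felix held the radio, not the oil; the oil belongs to the stirring event.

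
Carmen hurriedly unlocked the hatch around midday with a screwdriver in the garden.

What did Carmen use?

'with a screwdriver' marks the instrument of the unlocking event.

a screwdriver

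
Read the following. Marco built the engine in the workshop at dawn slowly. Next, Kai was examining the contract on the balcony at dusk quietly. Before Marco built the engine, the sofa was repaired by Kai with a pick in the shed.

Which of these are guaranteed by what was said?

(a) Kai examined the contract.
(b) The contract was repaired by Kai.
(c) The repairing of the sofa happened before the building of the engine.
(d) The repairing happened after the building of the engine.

(a), (c)

(a) Entailed — 'examine' is an activity; 'was examining' entails that some examining happened, so 'examined' holds.
(b) Not entailed — Kai repaired the sofa, not the contract; the contract belongs to the examining event.
(c) Entailed — the narrative places the repairing before the building.
(d) Not entailed — the narrative places the repairing before the building, not after.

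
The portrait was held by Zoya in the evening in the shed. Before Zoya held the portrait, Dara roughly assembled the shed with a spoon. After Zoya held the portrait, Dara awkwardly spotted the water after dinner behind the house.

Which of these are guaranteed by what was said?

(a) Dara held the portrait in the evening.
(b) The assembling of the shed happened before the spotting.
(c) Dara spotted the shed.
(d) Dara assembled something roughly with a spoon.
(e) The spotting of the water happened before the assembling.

(b), (d)

(a) Not entailed — the passage has Zoya holding the portrait, not Dara.
(b) Entailed — the narrative places the assembling before the spotting.
(c) Not entailed — Dara spotted the water, not the shed; the shed belongs to the assembling event.
(d) Entailed — generalizing the patient leaves a sub-description the original still satisfies.
(e) Not entailed — the narrative places the assembling before the spotting, not after.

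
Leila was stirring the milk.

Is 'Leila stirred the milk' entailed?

'stir' is atelic; if Leila was stirring the milk, then Leila stirred the milk (for some time).

yes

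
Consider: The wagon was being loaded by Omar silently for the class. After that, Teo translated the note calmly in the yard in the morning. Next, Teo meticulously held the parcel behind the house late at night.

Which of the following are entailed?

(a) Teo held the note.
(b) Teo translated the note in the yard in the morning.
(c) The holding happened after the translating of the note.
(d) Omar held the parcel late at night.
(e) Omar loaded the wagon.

(b), (c)

(a) Not entailed — Teo held the parcel, not the note; the note belongs to the translating event.
(b) Entailed — dropping 'calmly' leaves a sub-description the original still satisfies.
(c) Entailed — the narrative places the translating before the holding.
(d) Not entailed — the passage has Teo holding the parcel, not Omar.
(e) Not entailed — 'was loading' is progressive on an accomplishment; it does not entail the completed 'loaded'.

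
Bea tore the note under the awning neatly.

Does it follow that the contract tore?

no

Nothing is said about any contract; only the note is affected.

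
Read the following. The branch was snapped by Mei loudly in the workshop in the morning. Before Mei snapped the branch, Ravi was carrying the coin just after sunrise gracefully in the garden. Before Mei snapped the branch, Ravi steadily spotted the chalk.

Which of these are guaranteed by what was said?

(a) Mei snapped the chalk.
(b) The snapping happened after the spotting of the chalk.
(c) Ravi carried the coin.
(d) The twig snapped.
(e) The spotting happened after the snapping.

(b), (c)

(a) Not entailed — Mei snapped the branch, not the chalk; the chalk belongs to the spotting event.
(b) Entailed — the narrative places the spotting before the snapping.
(c) Entailed — 'carry' is an activity; 'was carrying' entails that some carrying happened, so 'carried' holds.
(d) Not entailed — the branch is what snapped, not the twig.
(e) Not entailed — the narrative places the spotting before the snapping, not after.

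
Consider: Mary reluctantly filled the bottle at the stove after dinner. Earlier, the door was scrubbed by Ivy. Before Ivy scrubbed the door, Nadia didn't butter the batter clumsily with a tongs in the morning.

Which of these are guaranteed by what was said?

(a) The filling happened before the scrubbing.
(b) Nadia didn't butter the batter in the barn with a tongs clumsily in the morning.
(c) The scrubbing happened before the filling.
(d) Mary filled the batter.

(b), (c)

(a) Not entailed — the narrative places the scrubbing before the filling, not after.
(b) Entailed — under negation, adding a further restriction is entailed: if no such buttering event occurred, none occurred in the barn either.
(c) Entailed — the narrative places the scrubbing before the filling.
(d) Not entailed — Mary filled the bottle, not the batter; the batter belongs to the buttering event.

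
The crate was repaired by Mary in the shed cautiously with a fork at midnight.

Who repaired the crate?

'Mary' marks the agent of the repairing event.

Mary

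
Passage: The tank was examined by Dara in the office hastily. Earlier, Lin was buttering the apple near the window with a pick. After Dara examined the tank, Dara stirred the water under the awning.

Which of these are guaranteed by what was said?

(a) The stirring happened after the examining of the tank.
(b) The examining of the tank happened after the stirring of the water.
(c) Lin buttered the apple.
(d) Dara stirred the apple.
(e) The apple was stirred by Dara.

(a)

(a) Entailed — the narrative places the examining before the stirring.
(b) Not entailed — the narrative places the examining before the stirring, not after.
(c) Not entailed — 'was buttering' is progressive on an accomplishment; it does not entail the completed 'buttered'.
(d) Not entailed — Dara stirred the water, not the apple; the apple belongs to the buttering event.
(e) Not entailed — Dara stirred the water, not the apple; the apple belongs to the buttering event.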